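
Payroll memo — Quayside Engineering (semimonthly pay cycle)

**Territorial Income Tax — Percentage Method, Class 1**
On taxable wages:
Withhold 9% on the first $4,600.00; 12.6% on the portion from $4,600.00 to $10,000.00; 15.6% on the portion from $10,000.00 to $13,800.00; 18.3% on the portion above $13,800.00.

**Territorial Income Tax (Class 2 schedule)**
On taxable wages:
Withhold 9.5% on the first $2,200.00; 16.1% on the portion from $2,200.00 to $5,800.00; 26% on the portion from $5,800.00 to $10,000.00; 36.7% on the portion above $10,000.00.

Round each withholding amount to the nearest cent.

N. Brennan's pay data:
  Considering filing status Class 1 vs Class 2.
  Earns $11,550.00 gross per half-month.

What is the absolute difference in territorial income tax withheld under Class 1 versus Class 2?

Territorial Income Tax (Class 1): taxable = $11,550.00
  $1,094.40 + 15.6% × ($11,550.00 − $10,000.00) = $1,094.40 + 15.6% × $1,550.00 = $1,336.20
Territorial Income Tax (Class 2): taxable = $11,550.00
  $1,880.60 + 36.7% × ($11,550.00 − $10,000.00) = $1,880.60 + 36.7% × $1,550.00 = $2,449.45
Difference: |$1,336.20 − $2,449.45| = $1,113.25 (higher under Class 2)

$1,113.25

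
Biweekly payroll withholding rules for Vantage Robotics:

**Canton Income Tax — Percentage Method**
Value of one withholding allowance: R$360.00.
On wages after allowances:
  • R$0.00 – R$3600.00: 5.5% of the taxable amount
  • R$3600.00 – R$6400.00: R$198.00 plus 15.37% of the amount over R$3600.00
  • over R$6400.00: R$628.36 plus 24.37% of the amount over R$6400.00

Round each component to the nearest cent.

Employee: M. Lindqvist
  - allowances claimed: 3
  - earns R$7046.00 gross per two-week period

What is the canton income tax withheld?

Canton Income Tax: taxable = R$7046.00 − 3×R$360.00 = R$5966.00
  R$198.00 + 15.37% × (R$5966.00 − R$3600.00) = R$198.00 + 15.37% × R$2366.00 = R$561.65

R$561.65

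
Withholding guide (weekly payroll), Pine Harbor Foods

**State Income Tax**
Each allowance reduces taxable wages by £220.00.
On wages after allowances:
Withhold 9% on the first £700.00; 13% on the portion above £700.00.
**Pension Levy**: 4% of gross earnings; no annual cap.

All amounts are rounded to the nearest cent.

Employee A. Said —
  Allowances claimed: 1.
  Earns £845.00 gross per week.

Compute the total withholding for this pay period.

State Income Tax: taxable = £845.00 − 1×£220.00 = £625.00
  9% × £625.00 = £56.25
Pension Levy: 4% × £845.00 = £33.80
Total: £56.25 + £33.80 = £90.05

£90.05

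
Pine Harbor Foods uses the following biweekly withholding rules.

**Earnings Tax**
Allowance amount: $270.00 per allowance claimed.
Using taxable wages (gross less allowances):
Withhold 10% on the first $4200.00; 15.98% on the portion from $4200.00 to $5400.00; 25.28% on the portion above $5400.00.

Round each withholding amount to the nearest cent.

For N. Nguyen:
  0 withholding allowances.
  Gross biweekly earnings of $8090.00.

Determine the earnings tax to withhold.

$1291.79

Earnings Tax: taxable = $8090.00
  $611.76 + 25.28% × ($8090.00 − $5400.00) = $611.76 + 25.28% × $2690.00 = $1291.79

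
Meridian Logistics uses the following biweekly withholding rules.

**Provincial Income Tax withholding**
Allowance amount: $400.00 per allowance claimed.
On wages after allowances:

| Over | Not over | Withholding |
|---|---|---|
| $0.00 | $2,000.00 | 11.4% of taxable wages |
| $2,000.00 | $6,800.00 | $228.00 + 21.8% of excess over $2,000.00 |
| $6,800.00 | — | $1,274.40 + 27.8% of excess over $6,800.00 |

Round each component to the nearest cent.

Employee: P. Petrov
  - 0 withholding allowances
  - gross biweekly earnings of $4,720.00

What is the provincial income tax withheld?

$820.96

Provincial Income Tax: taxable = $4,720.00
  $228.00 + 21.8% × ($4,720.00 − $2,000.00) = $228.00 + 21.8% × $2,720.00 = $820.96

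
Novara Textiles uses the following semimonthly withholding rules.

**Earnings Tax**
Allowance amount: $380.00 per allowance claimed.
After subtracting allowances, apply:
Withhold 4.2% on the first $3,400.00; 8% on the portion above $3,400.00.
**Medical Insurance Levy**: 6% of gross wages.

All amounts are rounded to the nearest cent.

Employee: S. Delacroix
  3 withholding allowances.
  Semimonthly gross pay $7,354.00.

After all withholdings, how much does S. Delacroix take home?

Earnings Tax: taxable = $7,354.00 − 3×$380.00 = $6,214.00
  $142.80 + 8% × ($6,214.00 − $3,400.00) = $142.80 + 8% × $2,814.00 = $367.92
Medical Insurance Levy: 6% × $7,354.00 = $441.24
Total withheld: $367.92 + $441.24 = $809.16
Net pay: $7,354.00 − $809.16 = $6,544.84

$6,544.84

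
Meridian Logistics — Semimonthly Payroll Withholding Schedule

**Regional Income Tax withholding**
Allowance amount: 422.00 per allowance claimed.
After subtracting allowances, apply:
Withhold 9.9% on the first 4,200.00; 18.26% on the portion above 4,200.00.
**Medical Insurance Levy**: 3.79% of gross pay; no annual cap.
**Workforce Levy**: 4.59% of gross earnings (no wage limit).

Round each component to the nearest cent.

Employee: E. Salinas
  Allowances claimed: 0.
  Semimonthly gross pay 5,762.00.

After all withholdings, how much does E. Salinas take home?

Regional Income Tax: taxable = 5,762.00
  415.80 + 18.26% × (5,762.00 − 4,200.00) = 415.80 + 18.26% × 1,562.00 = 701.02
Medical Insurance Levy: 3.79% × 5,762.00 = 218.38
Workforce Levy: 4.59% × 5,762.00 = 264.48
Total withheld: 701.02 + 218.38 + 264.48 = 1,183.88
Net pay: 5,762.00 − 1,183.88 = 4,578.12

4,578.12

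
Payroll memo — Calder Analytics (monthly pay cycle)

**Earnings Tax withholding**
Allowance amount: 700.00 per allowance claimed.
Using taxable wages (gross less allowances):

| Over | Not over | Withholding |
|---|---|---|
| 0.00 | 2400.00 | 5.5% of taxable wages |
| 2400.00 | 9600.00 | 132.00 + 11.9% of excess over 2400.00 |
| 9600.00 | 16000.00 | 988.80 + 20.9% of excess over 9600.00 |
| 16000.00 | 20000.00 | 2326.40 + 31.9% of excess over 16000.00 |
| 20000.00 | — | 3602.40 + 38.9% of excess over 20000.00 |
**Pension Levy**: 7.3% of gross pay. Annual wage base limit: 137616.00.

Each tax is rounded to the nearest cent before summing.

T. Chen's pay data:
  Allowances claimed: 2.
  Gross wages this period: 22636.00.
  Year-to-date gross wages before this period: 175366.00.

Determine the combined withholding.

4083.20

Earnings Tax: taxable = 22636.00 − 2×700.00 = 21236.00
  3602.40 + 38.9% × (21236.00 − 20000.00) = 3602.40 + 38.9% × 1236.00 = 4083.20
Pension Levy: YTD 175366.00 ≥ cap 137616.00 → 0.00
Total: 4083.20 + 0.00 = 4083.20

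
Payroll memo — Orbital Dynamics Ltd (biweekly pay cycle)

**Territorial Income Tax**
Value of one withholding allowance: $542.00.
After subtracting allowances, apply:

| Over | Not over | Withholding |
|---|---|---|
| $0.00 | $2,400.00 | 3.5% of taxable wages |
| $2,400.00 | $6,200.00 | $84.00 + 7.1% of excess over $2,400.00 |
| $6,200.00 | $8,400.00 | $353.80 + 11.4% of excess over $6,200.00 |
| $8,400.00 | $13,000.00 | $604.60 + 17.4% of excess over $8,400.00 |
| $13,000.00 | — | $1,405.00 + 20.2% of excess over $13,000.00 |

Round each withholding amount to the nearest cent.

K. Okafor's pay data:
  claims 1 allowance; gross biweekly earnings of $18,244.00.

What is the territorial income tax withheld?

Territorial Income Tax: taxable = $18,244.00 − 1×$542.00 = $17,702.00
  $1,405.00 + 20.2% × ($17,702.00 − $13,000.00) = $1,405.00 + 20.2% × $4,702.00 = $2,354.80

$2,354.80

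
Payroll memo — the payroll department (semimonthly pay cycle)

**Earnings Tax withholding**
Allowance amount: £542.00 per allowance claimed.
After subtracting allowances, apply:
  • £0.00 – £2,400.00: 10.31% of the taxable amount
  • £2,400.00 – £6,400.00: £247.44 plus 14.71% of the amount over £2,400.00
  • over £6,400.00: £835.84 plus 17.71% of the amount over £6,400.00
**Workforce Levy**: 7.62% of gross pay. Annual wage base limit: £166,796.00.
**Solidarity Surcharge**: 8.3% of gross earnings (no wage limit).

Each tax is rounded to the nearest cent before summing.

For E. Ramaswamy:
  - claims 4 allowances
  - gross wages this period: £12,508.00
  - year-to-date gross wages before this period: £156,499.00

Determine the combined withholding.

Earnings Tax: taxable = £12,508.00 − 4×£542.00 = £10,340.00
  £835.84 + 17.71% × (£10,340.00 − £6,400.00) = £835.84 + 17.71% × £3,940.00 = £1,533.61
Workforce Levy: cap £166,796.00 − YTD £156,499.00 = £10,297.00 subject; 7.62% × £10,297.00 = £784.63
Solidarity Surcharge: 8.3% × £12,508.00 = £1,038.16
Total: £1,533.61 + £784.63 + £1,038.16 = £3,356.40

£3,356.40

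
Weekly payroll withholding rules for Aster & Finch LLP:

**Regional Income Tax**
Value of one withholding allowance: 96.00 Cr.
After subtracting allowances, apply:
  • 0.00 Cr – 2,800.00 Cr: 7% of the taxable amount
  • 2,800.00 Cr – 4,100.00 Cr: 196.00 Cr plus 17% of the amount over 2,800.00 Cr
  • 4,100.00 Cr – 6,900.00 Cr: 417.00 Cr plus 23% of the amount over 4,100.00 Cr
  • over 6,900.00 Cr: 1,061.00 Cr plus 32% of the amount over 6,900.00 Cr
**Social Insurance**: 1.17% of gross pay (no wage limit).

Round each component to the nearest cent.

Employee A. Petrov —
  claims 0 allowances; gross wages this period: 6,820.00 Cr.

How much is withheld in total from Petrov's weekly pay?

1,122.39 Cr

Regional Income Tax: taxable = 6,820.00 Cr
  417.00 Cr + 23% × (6,820.00 Cr − 4,100.00 Cr) = 417.00 Cr + 23% × 2,720.00 Cr = 1,042.60 Cr
Social Insurance: 1.17% × 6,820.00 Cr = 79.79 Cr
Total: 1,042.60 Cr + 79.79 Cr = 1,122.39 Cr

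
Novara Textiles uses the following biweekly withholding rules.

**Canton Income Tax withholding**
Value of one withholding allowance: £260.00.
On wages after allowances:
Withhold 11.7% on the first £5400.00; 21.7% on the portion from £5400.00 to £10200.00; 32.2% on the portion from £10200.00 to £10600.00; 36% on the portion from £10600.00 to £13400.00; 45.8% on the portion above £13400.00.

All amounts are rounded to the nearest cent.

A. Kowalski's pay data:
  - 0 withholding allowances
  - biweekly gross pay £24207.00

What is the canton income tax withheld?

£7759.81

Canton Income Tax: taxable = £24207.00
  £2810.20 + 45.8% × (£24207.00 − £13400.00) = £2810.20 + 45.8% × £10807.00 = £7759.81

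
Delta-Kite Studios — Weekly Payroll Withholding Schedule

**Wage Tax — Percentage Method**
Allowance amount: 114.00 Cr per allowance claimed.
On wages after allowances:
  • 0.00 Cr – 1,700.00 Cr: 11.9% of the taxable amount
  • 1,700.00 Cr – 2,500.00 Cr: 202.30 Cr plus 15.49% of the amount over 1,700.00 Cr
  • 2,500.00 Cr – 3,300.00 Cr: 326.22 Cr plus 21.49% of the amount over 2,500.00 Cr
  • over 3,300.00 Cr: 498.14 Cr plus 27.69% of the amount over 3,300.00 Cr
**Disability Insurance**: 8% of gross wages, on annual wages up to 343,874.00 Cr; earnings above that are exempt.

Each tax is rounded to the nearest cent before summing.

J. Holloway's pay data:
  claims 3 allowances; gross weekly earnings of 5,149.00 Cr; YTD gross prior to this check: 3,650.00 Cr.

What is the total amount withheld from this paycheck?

1,327.35 Cr

Wage Tax: taxable = 5,149.00 Cr − 3×114.00 Cr = 4,807.00 Cr
  498.14 Cr + 27.69% × (4,807.00 Cr − 3,300.00 Cr) = 498.14 Cr + 27.69% × 1,507.00 Cr = 915.43 Cr
Disability Insurance: 8% × 5,149.00 Cr = 411.92 Cr
Total: 915.43 Cr + 411.92 Cr = 1,327.35 Cr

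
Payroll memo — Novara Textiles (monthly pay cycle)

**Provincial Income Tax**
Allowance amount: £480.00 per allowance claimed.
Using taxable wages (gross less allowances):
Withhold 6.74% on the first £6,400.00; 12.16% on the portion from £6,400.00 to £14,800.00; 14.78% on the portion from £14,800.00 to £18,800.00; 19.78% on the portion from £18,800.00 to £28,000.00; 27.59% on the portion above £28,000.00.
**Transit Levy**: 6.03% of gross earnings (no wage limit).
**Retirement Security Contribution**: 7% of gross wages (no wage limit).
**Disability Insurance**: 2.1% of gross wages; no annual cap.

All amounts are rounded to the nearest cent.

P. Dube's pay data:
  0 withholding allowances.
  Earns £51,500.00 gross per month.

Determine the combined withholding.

£18,139.36

Provincial Income Tax: taxable = £51,500.00
  £3,863.76 + 27.59% × (£51,500.00 − £28,000.00) = £3,863.76 + 27.59% × £23,500.00 = £10,347.41
Transit Levy: 6.03% × £51,500.00 = £3,105.45
Retirement Security Contribution: 7% × £51,500.00 = £3,605.00
Disability Insurance: 2.1% × £51,500.00 = £1,081.50
Total: £10,347.41 + £3,105.45 + £3,605.00 + £1,081.50 = £18,139.36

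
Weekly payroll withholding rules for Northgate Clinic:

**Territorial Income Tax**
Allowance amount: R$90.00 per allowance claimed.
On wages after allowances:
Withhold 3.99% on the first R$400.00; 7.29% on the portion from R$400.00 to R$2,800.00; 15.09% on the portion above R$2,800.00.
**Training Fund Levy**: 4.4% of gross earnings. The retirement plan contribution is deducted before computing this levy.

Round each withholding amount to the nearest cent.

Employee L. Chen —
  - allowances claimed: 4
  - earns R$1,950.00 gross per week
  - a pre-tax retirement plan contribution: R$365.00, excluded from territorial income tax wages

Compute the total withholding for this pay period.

Territorial Income Tax: taxable = R$1,950.00 − R$365.00 − 4×R$90.00 = R$1,225.00
  R$15.96 + 7.29% × (R$1,225.00 − R$400.00) = R$15.96 + 7.29% × R$825.00 = R$76.10
Training Fund Levy: 4.4% × R$1,585.00 = R$69.74
Total: R$76.10 + R$69.74 = R$145.84

R$145.84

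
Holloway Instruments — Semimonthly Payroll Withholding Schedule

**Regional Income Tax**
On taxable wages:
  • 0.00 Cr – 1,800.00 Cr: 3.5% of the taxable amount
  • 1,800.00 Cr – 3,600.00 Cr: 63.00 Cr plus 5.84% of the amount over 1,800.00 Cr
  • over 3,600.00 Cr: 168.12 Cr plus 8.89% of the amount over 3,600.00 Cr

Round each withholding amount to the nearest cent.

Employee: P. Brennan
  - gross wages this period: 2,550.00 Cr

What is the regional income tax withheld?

106.80 Cr

Regional Income Tax: taxable = 2,550.00 Cr
  63.00 Cr + 5.84% × (2,550.00 Cr − 1,800.00 Cr) = 63.00 Cr + 5.84% × 750.00 Cr = 106.80 Cr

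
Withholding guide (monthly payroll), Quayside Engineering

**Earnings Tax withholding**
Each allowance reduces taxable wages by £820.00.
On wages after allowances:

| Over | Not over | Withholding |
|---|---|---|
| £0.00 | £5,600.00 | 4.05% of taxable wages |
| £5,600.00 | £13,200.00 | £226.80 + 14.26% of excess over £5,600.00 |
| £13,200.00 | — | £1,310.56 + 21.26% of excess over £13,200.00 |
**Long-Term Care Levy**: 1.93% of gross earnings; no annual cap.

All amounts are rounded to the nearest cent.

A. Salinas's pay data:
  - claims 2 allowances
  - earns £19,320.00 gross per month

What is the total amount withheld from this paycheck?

Earnings Tax: taxable = £19,320.00 − 2×£820.00 = £17,680.00
  £1,310.56 + 21.26% × (£17,680.00 − £13,200.00) = £1,310.56 + 21.26% × £4,480.00 = £2,263.01
Long-Term Care Levy: 1.93% × £19,320.00 = £372.88
Total: £2,263.01 + £372.88 = £2,635.89

£2,635.89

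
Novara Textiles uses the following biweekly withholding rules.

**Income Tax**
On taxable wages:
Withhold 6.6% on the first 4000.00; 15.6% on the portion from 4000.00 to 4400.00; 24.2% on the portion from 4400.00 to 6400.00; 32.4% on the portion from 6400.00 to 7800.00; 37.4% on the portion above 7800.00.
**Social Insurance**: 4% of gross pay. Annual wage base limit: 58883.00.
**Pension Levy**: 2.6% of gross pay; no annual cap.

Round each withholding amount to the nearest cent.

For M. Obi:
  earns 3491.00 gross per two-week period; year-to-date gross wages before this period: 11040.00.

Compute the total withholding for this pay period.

Income Tax: taxable = 3491.00
  6.6% × 3491.00 = 230.41
Social Insurance: 4% × 3491.00 = 139.64
Pension Levy: 2.6% × 3491.00 = 90.77
Total: 230.41 + 139.64 + 90.77 = 460.82

460.82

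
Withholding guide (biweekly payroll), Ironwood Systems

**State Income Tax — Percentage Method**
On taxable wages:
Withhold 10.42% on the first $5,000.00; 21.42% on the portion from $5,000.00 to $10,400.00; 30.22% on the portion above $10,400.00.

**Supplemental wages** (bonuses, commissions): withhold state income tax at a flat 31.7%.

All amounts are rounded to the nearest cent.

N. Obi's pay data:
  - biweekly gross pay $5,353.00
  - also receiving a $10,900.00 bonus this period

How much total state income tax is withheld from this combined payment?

State Income Tax: taxable = $5,353.00
  $521.00 + 21.42% × ($5,353.00 − $5,000.00) = $521.00 + 21.42% × $353.00 = $596.61
Supplemental (31.7% flat on bonus): 31.7% × $10,900.00 = $3,455.30
Total state income tax: $596.61 + $3,455.30 = $4,051.91

$4,051.91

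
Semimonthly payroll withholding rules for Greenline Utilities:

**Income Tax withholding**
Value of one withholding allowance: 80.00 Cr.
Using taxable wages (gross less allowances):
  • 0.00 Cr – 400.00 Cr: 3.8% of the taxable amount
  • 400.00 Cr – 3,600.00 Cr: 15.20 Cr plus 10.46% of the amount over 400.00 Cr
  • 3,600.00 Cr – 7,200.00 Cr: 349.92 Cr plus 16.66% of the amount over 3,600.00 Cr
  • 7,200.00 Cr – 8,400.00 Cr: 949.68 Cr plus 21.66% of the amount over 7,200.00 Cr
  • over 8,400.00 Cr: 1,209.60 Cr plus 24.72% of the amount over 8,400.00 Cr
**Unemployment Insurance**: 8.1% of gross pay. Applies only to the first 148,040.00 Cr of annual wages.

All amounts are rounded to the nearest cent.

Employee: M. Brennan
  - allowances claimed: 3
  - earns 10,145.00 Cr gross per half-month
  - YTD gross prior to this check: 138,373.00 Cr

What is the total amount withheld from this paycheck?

2,364.67 Cr

Income Tax: taxable = 10,145.00 Cr − 3×80.00 Cr = 9,905.00 Cr
  1,209.60 Cr + 24.72% × (9,905.00 Cr − 8,400.00 Cr) = 1,209.60 Cr + 24.72% × 1,505.00 Cr = 1,581.64 Cr
Unemployment Insurance: cap 148,040.00 Cr − YTD 138,373.00 Cr = 9,667.00 Cr subject; 8.1% × 9,667.00 Cr = 783.03 Cr
Total: 1,581.64 Cr + 783.03 Cr = 2,364.67 Cr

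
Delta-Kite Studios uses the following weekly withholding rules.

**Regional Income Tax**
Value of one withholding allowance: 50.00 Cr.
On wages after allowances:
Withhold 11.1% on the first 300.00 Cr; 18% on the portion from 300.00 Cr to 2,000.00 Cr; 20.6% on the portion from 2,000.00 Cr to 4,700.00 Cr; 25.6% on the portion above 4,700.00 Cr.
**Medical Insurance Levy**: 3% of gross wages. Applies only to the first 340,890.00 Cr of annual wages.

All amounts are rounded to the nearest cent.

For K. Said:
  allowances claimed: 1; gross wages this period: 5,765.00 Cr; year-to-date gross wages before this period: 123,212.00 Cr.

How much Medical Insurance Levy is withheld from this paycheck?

172.95 Cr

Medical Insurance Levy: 3% × 5,765.00 Cr = 172.95 Cr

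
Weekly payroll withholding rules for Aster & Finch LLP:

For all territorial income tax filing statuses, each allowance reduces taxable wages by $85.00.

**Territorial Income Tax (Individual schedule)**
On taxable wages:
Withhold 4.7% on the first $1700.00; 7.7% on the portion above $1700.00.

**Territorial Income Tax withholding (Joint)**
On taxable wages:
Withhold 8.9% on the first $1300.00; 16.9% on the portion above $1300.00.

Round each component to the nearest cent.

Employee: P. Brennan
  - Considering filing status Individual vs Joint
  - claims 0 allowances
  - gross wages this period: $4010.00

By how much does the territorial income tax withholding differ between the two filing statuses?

Territorial Income Tax (Individual): taxable = $4010.00
  $79.90 + 7.7% × ($4010.00 − $1700.00) = $79.90 + 7.7% × $2310.00 = $257.77
Territorial Income Tax (Joint): taxable = $4010.00
  $115.70 + 16.9% × ($4010.00 − $1300.00) = $115.70 + 16.9% × $2710.00 = $573.69
Difference: |$257.77 − $573.69| = $315.92 (higher under Joint)

$315.92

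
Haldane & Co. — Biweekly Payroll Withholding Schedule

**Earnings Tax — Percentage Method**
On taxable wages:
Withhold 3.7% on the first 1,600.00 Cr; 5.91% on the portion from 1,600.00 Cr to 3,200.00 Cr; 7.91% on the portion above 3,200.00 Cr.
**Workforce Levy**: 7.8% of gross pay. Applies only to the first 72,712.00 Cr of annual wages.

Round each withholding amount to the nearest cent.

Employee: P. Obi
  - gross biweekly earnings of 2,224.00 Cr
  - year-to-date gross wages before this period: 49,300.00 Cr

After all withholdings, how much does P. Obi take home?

Earnings Tax: taxable = 2,224.00 Cr
  59.20 Cr + 5.91% × (2,224.00 Cr − 1,600.00 Cr) = 59.20 Cr + 5.91% × 624.00 Cr = 96.08 Cr
Workforce Levy: 7.8% × 2,224.00 Cr = 173.47 Cr
Total withheld: 96.08 Cr + 173.47 Cr = 269.55 Cr
Net pay: 2,224.00 Cr − 269.55 Cr = 1,954.45 Cr

1,954.45 Cr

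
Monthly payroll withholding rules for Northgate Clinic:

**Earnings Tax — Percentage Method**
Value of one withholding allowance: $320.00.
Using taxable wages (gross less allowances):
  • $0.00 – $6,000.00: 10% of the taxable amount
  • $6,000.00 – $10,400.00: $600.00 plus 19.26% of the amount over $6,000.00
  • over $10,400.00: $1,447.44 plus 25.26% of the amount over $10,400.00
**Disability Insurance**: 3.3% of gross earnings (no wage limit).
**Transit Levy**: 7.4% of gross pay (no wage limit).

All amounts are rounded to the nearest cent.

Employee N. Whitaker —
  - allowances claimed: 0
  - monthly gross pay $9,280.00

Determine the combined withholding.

$2,224.69

Earnings Tax: taxable = $9,280.00
  $600.00 + 19.26% × ($9,280.00 − $6,000.00) = $600.00 + 19.26% × $3,280.00 = $1,231.73
Disability Insurance: 3.3% × $9,280.00 = $306.24
Transit Levy: 7.4% × $9,280.00 = $686.72
Total: $1,231.73 + $306.24 + $686.72 = $2,224.69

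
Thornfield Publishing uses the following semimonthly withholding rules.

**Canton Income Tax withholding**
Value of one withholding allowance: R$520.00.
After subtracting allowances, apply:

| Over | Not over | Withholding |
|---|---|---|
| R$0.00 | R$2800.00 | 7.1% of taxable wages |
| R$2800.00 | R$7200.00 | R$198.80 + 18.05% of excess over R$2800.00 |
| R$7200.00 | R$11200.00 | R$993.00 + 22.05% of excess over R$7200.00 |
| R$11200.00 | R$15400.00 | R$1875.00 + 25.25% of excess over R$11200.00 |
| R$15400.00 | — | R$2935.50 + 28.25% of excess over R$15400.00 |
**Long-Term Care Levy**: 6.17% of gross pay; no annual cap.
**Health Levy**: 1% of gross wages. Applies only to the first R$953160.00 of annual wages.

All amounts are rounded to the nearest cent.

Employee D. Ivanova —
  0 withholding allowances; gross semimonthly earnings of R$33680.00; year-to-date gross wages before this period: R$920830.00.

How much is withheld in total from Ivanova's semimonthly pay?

R$10500.96

Canton Income Tax: taxable = R$33680.00
  R$2935.50 + 28.25% × (R$33680.00 − R$15400.00) = R$2935.50 + 28.25% × R$18280.00 = R$8099.60
Long-Term Care Levy: 6.17% × R$33680.00 = R$2078.06
Health Levy: cap R$953160.00 − YTD R$920830.00 = R$32330.00 subject; 1% × R$32330.00 = R$323.30
Total: R$8099.60 + R$2078.06 + R$323.30 = R$10500.96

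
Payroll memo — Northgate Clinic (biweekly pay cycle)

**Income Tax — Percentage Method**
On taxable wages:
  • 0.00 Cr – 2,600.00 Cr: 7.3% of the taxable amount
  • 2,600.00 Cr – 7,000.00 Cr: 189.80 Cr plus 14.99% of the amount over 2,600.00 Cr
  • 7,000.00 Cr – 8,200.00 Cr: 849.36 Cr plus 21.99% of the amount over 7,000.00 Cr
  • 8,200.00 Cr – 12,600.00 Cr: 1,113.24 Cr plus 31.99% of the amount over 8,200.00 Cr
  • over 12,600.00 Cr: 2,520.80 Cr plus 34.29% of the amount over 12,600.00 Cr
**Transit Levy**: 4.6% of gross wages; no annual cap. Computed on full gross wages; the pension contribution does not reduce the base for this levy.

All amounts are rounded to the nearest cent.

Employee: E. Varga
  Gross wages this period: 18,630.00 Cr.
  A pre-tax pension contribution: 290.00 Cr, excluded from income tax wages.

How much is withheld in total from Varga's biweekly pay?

5,346.03 Cr

Income Tax: taxable = 18,630.00 Cr − 290.00 Cr = 18,340.00 Cr
  2,520.80 Cr + 34.29% × (18,340.00 Cr − 12,600.00 Cr) = 2,520.80 Cr + 34.29% × 5,740.00 Cr = 4,489.05 Cr
Transit Levy: 4.6% × 18,630.00 Cr = 856.98 Cr
Total: 4,489.05 Cr + 856.98 Cr = 5,346.03 Cr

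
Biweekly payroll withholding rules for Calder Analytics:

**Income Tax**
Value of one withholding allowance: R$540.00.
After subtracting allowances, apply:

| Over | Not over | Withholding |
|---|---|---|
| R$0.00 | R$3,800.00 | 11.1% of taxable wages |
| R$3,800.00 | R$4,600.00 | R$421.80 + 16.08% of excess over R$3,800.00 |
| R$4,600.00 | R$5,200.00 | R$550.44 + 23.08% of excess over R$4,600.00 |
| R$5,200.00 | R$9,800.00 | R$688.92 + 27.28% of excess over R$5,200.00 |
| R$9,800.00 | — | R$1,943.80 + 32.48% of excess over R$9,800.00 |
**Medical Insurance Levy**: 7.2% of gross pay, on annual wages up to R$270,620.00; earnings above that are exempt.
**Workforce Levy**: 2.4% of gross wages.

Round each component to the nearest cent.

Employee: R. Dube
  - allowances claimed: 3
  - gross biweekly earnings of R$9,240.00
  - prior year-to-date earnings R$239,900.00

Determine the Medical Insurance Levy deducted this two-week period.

R$665.28

Medical Insurance Levy: 7.2% × R$9,240.00 = R$665.28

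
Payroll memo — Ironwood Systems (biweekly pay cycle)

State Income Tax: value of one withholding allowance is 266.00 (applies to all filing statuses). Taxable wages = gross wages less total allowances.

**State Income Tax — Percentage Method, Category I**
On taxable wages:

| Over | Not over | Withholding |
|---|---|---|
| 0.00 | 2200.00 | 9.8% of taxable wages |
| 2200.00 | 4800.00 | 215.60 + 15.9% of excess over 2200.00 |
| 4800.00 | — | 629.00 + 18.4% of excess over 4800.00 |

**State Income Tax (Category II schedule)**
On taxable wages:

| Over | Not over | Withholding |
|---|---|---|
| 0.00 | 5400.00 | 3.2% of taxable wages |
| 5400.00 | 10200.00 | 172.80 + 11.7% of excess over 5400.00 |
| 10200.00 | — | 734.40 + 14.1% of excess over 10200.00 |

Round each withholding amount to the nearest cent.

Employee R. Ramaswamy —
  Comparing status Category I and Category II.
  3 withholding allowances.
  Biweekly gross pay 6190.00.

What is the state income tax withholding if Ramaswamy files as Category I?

737.93

State Income Tax (Category I): taxable = 6190.00 − 3×266.00 = 5392.00
  629.00 + 18.4% × (5392.00 − 4800.00) = 629.00 + 18.4% × 592.00 = 737.93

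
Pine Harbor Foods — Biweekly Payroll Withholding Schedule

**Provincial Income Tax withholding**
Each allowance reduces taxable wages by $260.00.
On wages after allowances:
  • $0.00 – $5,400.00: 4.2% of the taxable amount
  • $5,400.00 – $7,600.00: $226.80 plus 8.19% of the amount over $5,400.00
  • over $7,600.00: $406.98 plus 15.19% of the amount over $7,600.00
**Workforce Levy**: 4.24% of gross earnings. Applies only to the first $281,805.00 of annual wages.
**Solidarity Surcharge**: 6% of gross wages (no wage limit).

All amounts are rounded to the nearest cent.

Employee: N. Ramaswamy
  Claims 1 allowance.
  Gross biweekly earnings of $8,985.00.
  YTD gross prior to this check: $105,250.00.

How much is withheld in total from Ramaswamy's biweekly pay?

Provincial Income Tax: taxable = $8,985.00 − 1×$260.00 = $8,725.00
  $406.98 + 15.19% × ($8,725.00 − $7,600.00) = $406.98 + 15.19% × $1,125.00 = $577.87
Workforce Levy: 4.24% × $8,985.00 = $380.96
Solidarity Surcharge: 6% × $8,985.00 = $539.10
Total: $577.87 + $380.96 + $539.10 = $1,497.93

$1,497.93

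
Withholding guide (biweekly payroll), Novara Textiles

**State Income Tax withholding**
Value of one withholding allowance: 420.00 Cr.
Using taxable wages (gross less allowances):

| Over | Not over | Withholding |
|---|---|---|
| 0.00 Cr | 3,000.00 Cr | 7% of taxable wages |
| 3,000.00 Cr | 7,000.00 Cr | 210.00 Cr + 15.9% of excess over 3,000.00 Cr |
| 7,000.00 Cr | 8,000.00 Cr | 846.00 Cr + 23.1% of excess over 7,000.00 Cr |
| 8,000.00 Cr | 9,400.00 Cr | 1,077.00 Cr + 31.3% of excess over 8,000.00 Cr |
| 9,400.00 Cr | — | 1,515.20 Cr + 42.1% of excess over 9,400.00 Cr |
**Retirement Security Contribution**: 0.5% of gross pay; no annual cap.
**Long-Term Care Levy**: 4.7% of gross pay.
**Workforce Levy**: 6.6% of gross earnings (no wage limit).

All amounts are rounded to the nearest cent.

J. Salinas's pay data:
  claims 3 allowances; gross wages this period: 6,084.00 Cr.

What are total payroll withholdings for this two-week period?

1,217.93 Cr

State Income Tax: taxable = 6,084.00 Cr − 3×420.00 Cr = 4,824.00 Cr
  210.00 Cr + 15.9% × (4,824.00 Cr − 3,000.00 Cr) = 210.00 Cr + 15.9% × 1,824.00 Cr = 500.02 Cr
Retirement Security Contribution: 0.5% × 6,084.00 Cr = 30.42 Cr
Long-Term Care Levy: 4.7% × 6,084.00 Cr = 285.95 Cr
Workforce Levy: 6.6% × 6,084.00 Cr = 401.54 Cr
Total: 500.02 Cr + 30.42 Cr + 285.95 Cr + 401.54 Cr = 1,217.93 Cr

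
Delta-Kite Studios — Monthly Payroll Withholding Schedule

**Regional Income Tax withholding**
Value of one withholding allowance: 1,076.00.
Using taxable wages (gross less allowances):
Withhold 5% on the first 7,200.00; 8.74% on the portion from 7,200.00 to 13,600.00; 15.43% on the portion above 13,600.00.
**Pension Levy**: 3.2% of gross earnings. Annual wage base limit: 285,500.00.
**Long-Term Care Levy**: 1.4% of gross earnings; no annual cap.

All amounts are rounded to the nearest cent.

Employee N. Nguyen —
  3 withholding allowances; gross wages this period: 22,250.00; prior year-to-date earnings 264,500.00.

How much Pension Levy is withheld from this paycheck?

Pension Levy: cap 285,500.00 − YTD 264,500.00 = 21,000.00 subject; 3.2% × 21,000.00 = 672.00

672.00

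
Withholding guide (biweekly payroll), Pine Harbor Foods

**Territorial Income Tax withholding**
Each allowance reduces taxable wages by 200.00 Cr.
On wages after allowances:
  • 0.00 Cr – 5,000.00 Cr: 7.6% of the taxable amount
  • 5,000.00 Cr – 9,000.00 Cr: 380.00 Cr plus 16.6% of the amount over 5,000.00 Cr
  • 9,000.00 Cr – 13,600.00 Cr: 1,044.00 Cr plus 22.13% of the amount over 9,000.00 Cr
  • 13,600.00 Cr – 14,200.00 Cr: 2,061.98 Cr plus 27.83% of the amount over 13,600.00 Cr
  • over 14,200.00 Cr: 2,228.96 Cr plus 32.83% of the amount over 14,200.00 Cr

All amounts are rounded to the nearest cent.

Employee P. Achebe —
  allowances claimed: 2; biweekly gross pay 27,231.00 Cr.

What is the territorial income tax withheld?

Territorial Income Tax: taxable = 27,231.00 Cr − 2×200.00 Cr = 26,831.00 Cr
  2,228.96 Cr + 32.83% × (26,831.00 Cr − 14,200.00 Cr) = 2,228.96 Cr + 32.83% × 12,631.00 Cr = 6,375.72 Cr

6,375.72 Cr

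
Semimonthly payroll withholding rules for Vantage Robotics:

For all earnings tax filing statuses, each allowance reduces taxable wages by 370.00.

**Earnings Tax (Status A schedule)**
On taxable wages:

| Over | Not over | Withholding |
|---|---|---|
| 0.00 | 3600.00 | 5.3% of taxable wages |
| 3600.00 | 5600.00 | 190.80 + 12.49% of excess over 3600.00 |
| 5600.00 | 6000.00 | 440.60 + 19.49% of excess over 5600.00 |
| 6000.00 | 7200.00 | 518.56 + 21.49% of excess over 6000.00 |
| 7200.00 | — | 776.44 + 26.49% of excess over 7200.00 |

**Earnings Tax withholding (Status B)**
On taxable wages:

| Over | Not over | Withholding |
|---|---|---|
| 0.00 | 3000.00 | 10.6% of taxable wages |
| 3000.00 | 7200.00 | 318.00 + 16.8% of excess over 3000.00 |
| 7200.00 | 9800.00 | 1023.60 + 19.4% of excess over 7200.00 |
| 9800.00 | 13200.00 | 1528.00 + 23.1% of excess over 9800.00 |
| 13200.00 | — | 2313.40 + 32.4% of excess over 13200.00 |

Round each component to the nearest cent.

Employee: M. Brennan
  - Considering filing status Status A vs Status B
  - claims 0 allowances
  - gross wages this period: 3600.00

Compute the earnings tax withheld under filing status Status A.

Earnings Tax (Status A): taxable = 3600.00
  5.3% × 3600.00 = 190.80

190.80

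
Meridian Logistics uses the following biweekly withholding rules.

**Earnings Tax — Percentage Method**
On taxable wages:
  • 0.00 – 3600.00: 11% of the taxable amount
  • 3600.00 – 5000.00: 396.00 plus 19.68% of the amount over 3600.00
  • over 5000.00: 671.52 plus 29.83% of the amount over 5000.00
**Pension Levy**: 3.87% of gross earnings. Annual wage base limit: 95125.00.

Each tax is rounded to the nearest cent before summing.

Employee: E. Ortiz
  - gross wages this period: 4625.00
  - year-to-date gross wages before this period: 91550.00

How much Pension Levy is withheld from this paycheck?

Pension Levy: cap 95125.00 − YTD 91550.00 = 3575.00 subject; 3.87% × 3575.00 = 138.35

138.35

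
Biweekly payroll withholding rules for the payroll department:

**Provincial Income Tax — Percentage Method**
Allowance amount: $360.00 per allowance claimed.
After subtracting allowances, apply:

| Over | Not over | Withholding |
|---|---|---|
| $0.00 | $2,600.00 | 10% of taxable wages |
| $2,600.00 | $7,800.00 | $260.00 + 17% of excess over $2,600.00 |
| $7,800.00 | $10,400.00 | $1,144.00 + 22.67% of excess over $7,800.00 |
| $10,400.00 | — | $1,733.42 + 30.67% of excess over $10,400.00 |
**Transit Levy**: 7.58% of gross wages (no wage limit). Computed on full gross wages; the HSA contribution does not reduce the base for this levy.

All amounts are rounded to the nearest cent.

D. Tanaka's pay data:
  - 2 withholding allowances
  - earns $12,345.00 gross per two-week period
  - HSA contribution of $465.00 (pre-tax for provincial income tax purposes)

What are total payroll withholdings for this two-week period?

$2,902.26

Provincial Income Tax: taxable = $12,345.00 − $465.00 − 2×$360.00 = $11,160.00
  $1,733.42 + 30.67% × ($11,160.00 − $10,400.00) = $1,733.42 + 30.67% × $760.00 = $1,966.51
Transit Levy: 7.58% × $12,345.00 = $935.75
Total: $1,966.51 + $935.75 = $2,902.26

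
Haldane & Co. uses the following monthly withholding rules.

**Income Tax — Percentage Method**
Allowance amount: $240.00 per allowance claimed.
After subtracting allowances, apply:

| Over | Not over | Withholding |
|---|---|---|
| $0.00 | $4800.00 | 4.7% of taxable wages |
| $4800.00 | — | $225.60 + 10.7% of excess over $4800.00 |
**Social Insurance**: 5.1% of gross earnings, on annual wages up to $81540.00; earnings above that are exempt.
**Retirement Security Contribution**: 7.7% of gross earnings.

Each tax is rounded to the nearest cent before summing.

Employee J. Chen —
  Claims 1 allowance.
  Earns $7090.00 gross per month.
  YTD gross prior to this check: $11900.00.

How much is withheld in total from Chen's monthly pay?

Income Tax: taxable = $7090.00 − 1×$240.00 = $6850.00
  $225.60 + 10.7% × ($6850.00 − $4800.00) = $225.60 + 10.7% × $2050.00 = $444.95
Social Insurance: 5.1% × $7090.00 = $361.59
Retirement Security Contribution: 7.7% × $7090.00 = $545.93
Total: $444.95 + $361.59 + $545.93 = $1352.47

$1352.47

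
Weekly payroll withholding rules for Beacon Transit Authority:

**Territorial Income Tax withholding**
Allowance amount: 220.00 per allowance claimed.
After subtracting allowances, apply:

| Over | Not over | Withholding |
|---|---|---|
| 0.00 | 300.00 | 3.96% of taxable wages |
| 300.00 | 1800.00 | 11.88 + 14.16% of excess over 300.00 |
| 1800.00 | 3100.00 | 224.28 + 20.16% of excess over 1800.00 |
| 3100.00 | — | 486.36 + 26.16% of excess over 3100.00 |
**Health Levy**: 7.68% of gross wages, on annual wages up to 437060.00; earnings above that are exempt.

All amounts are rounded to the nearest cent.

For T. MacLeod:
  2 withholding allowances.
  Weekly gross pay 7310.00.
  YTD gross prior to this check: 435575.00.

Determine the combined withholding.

Territorial Income Tax: taxable = 7310.00 − 2×220.00 = 6870.00
  486.36 + 26.16% × (6870.00 − 3100.00) = 486.36 + 26.16% × 3770.00 = 1472.59
Health Levy: cap 437060.00 − YTD 435575.00 = 1485.00 subject; 7.68% × 1485.00 = 114.05
Total: 1472.59 + 114.05 = 1586.64

1586.64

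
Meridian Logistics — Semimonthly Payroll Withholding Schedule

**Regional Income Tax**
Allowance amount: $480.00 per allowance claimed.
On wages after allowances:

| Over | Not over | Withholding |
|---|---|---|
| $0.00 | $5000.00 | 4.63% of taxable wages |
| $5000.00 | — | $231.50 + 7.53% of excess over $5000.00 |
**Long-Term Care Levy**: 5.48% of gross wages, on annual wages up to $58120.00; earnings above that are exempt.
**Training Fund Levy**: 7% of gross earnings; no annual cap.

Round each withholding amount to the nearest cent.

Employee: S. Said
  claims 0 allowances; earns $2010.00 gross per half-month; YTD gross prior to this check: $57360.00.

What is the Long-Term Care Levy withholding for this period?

$41.65

Long-Term Care Levy: cap $58120.00 − YTD $57360.00 = $760.00 subject; 5.48% × $760.00 = $41.65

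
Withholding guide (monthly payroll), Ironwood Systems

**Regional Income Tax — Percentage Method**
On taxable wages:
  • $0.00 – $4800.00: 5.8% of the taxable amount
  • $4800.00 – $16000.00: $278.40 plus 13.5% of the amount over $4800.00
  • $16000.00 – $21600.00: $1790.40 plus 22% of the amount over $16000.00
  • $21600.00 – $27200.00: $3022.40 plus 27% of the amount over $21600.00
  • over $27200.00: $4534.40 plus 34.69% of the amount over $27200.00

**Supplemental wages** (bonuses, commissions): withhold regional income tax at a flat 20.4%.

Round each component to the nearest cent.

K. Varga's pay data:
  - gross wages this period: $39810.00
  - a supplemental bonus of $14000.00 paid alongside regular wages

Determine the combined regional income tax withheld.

$11764.81

Regional Income Tax: taxable = $39810.00
  $4534.40 + 34.69% × ($39810.00 − $27200.00) = $4534.40 + 34.69% × $12610.00 = $8908.81
Supplemental (20.4% flat on bonus): 20.4% × $14000.00 = $2856.00
Total regional income tax: $8908.81 + $2856.00 = $11764.81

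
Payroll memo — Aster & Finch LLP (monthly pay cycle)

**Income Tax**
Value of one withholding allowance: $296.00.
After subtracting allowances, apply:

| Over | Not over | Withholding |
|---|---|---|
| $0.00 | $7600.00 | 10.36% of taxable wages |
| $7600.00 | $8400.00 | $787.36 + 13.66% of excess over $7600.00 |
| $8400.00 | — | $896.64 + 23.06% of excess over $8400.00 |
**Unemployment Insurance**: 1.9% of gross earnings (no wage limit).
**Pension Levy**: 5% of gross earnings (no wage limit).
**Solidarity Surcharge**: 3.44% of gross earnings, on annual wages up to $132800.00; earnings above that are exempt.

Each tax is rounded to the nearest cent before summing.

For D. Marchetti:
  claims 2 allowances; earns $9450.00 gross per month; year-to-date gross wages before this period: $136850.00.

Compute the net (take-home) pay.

$7795.70

Income Tax: taxable = $9450.00 − 2×$296.00 = $8858.00
  $896.64 + 23.06% × ($8858.00 − $8400.00) = $896.64 + 23.06% × $458.00 = $1002.25
Unemployment Insurance: 1.9% × $9450.00 = $179.55
Pension Levy: 5% × $9450.00 = $472.50
Solidarity Surcharge: YTD $136850.00 ≥ cap $132800.00 → $0.00
Total withheld: $1002.25 + $179.55 + $472.50 + $0.00 = $1654.30
Net pay: $9450.00 − $1654.30 = $7795.70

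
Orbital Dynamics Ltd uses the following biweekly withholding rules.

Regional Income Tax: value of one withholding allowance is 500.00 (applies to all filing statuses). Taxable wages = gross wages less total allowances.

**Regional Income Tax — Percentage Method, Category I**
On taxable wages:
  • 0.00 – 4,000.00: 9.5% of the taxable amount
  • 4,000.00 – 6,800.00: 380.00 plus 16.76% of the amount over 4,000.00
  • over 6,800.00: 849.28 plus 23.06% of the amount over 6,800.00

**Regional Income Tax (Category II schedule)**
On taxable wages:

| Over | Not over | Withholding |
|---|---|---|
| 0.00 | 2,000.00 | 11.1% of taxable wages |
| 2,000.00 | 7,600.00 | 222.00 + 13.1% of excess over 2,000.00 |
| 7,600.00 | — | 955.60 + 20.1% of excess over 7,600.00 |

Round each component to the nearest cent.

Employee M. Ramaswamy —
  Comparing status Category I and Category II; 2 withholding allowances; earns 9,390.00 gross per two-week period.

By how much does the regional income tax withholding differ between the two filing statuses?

101.54

Regional Income Tax (Category I): taxable = 9,390.00 − 2×500.00 = 8,390.00
  849.28 + 23.06% × (8,390.00 − 6,800.00) = 849.28 + 23.06% × 1,590.00 = 1,215.93
Regional Income Tax (Category II): taxable = 9,390.00 − 2×500.00 = 8,390.00
  955.60 + 20.1% × (8,390.00 − 7,600.00) = 955.60 + 20.1% × 790.00 = 1,114.39
Difference: |1,215.93 − 1,114.39| = 101.54 (higher under Category I)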